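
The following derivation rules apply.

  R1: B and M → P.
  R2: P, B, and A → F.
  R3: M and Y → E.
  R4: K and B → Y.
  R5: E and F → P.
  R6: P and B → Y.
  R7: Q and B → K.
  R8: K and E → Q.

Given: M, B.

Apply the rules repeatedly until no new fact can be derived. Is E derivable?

Yes

From B and M, R1 gives P.
P and B hold, so Y follows (R6).
M and Y hold, so E follows (R3).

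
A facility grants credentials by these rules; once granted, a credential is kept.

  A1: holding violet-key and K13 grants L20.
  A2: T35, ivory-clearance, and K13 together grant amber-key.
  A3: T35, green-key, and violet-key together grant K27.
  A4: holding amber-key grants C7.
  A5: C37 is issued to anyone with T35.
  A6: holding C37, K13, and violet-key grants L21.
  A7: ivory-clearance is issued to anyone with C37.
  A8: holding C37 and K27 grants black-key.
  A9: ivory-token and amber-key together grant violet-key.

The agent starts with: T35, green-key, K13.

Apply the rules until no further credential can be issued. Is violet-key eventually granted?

violet-key would need ivory-token and amber-key (A9), but ivory-token is never granted.

No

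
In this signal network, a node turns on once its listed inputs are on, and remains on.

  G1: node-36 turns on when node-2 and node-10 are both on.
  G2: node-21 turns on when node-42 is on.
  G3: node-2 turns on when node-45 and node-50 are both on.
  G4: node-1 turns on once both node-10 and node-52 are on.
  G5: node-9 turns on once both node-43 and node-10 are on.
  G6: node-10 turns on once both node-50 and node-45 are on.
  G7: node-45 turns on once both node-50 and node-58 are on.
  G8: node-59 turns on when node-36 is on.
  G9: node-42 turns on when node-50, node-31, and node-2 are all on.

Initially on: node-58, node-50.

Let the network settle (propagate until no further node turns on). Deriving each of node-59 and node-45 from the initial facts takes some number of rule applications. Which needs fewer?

node-45

node-45: node-50 and node-58 are on, so node-45 turns on (G7). [1 rule application]
node-59: node-50 and node-58 are on, so node-45 turns on (G7). node-50 and node-45 are on, so node-10 turns on (G6). G3: node-45 and node-50 on → node-2 on. node-2 and node-10 are on, so node-36 turns on (G1). G8: node-36 on → node-59 on. [5 rule applications]
node-45 needs fewer.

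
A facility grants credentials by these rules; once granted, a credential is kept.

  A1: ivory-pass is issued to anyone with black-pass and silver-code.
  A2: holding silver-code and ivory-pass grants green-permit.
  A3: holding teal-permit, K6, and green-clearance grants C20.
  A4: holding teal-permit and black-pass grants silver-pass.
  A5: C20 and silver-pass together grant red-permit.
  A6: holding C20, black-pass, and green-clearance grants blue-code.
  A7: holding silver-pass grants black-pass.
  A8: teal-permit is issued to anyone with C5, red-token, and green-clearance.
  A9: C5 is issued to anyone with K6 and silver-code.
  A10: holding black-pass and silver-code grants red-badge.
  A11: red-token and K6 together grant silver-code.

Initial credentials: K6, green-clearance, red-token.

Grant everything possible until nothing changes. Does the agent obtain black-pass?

No

black-pass would need silver-pass (A7), but silver-pass is never granted.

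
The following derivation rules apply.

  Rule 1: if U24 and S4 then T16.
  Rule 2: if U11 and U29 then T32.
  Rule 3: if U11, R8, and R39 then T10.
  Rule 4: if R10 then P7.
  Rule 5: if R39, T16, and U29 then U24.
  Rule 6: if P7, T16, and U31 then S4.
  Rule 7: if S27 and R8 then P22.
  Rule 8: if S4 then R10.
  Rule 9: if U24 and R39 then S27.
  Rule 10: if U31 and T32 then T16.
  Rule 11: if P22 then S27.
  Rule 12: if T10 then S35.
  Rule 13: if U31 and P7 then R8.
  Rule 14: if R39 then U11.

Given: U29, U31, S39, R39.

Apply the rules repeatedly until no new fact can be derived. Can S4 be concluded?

S4 would need P7, T16, and U31 (Rule 6), but P7 is never established.

No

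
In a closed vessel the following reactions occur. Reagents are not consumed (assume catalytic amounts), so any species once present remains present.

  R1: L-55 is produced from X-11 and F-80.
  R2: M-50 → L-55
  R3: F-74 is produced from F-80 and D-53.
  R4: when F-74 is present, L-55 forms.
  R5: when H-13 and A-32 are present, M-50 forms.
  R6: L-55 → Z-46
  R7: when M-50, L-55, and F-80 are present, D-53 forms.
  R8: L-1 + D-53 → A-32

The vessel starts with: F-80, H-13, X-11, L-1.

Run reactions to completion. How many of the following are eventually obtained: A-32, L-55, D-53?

1

X-11 and F-80 present → L-55 forms (R1).
A-32 would need L-1 and D-53 (R8), but D-53 never forms.
L-55: reached.
D-53 would need M-50, L-55, and F-80 (R7), but M-50 never forms.
Reached: L-55 — 1 of the 3.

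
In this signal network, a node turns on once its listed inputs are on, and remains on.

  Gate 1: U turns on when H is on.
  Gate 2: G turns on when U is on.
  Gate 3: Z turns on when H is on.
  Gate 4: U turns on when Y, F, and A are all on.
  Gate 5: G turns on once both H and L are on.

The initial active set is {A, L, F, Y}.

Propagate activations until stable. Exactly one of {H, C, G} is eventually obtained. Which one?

G

Gate 4: Y, F, and A on → U on.
Gate 2: U on → G on.
No rule produces H, and it is not given. No rule produces C, and it is not given.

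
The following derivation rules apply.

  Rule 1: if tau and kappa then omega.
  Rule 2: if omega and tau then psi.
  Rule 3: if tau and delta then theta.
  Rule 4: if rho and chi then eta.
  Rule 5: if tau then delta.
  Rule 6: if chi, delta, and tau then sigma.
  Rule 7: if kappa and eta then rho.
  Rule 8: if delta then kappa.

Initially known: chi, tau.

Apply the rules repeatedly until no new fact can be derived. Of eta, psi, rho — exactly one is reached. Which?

psi

From tau, Rule 5 gives delta.
delta holds, so kappa follows (Rule 8).
From tau and kappa, Rule 1 gives omega.
omega and tau hold, so psi follows (Rule 2).
eta would need rho and chi (Rule 4), but rho is never established. rho would need kappa and eta (Rule 7), but eta is never established.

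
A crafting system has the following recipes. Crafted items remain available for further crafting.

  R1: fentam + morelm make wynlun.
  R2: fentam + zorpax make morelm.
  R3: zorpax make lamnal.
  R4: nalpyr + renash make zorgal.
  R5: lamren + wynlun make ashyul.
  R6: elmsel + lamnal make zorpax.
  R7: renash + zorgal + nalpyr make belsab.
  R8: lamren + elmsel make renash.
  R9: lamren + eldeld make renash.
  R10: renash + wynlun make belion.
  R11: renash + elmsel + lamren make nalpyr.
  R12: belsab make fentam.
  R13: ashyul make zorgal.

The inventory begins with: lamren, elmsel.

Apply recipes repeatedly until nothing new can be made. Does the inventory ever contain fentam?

Yes

Using R8, lamren and elmsel make renash.
Using R11, renash, elmsel, and lamren make nalpyr.
nalpyr + renash → zorgal (R4).
Using R7, renash, zorgal, and nalpyr make belsab.
belsab → fentam (R12).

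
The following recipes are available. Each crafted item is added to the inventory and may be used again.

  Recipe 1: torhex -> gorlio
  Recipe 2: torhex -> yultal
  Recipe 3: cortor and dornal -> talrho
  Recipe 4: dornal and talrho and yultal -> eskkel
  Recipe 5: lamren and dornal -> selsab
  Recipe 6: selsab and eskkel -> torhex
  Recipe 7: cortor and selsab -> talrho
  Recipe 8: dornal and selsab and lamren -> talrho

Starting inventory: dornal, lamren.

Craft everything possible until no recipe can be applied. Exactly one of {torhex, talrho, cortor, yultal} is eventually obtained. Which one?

lamren and dornal -> selsab (Recipe 5).
dornal and selsab and lamren -> talrho (Recipe 8).
No rule produces cortor, and it is not given. torhex would need selsab and eskkel (Recipe 6), but eskkel is never obtained. yultal would need torhex (Recipe 2), but torhex is never obtained.

talrho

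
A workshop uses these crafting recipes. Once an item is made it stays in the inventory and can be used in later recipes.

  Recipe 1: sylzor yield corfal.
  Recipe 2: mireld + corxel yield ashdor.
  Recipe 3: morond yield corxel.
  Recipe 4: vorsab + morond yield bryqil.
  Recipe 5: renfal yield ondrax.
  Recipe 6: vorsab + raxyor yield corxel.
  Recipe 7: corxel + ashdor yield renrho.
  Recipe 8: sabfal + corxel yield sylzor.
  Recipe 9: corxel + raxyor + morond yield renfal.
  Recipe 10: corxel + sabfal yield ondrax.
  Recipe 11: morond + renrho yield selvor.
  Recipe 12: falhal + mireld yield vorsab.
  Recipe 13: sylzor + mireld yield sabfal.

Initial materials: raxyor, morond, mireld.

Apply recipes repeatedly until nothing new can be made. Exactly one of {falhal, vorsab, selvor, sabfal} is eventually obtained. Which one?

selvor

Using Recipe 3, morond makes corxel.
mireld + corxel → ashdor (Recipe 2).
Using Recipe 7, corxel and ashdor make renrho.
morond + renrho → selvor (Recipe 11).
No rule produces falhal, and it is not given. vorsab would need falhal and mireld (Recipe 12), but falhal is never obtained. sabfal would need sylzor and mireld (Recipe 13), but sylzor is never obtained.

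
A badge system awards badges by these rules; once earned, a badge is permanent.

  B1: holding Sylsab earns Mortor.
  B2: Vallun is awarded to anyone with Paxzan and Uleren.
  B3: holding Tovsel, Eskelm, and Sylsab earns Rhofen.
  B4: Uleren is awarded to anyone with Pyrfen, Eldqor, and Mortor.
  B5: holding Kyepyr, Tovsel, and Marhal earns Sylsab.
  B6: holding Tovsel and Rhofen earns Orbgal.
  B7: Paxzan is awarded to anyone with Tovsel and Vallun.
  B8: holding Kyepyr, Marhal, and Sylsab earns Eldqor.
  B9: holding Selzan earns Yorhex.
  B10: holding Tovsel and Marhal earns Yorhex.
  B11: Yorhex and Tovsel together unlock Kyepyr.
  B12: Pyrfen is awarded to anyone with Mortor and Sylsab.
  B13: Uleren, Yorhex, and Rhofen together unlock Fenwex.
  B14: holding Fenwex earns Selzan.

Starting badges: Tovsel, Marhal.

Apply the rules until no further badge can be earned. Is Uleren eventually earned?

With Tovsel and Marhal, Yorhex is earned (B10).
With Yorhex and Tovsel, Kyepyr is earned (B11).
With Kyepyr, Tovsel, and Marhal, Sylsab is earned (B5).
With Kyepyr, Marhal, and Sylsab, Eldqor is earned (B8).
With Sylsab, Mortor is earned (B1).
With Mortor and Sylsab, Pyrfen is earned (B12).
With Pyrfen, Eldqor, and Mortor, Uleren is earned (B4).

Yes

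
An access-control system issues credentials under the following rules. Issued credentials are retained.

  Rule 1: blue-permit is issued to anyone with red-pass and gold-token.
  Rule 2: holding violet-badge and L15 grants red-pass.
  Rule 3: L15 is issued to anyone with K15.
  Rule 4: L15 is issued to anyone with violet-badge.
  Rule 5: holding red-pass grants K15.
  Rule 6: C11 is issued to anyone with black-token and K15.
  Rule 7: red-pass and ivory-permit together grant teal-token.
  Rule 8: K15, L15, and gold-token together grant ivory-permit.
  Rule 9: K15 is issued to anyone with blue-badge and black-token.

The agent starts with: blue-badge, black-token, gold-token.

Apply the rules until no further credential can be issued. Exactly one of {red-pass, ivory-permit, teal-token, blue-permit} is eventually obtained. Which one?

ivory-permit

Holding blue-badge and black-token grants K15 (Rule 9).
Holding K15 grants L15 (Rule 3).
Holding K15, L15, and gold-token grants ivory-permit (Rule 8).
red-pass would need violet-badge and L15 (Rule 2), but violet-badge is never granted. blue-permit would need red-pass and gold-token (Rule 1), but red-pass is never granted. teal-token would need red-pass and ivory-permit (Rule 7), but red-pass is never granted.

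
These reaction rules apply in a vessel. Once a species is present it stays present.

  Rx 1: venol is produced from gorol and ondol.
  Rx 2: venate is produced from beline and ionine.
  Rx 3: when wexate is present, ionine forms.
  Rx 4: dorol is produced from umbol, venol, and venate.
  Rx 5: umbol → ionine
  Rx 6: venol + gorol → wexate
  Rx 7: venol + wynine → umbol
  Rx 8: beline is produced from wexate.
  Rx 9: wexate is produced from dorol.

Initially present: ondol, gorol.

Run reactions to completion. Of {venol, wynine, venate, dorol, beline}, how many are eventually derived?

3

gorol and ondol present → venol forms (Rx 1).
venol and gorol present → wexate forms (Rx 6).
wexate present → beline forms (Rx 8).
wexate present → ionine forms (Rx 3).
beline and ionine present → venate forms (Rx 2).
venol: reached.
No rule produces wynine, and it is not given.
venate: reached.
dorol would need umbol, venol, and venate (Rx 4), but umbol never forms.
beline: reached.
Reached: venol, venate, and beline — 3 of the 5.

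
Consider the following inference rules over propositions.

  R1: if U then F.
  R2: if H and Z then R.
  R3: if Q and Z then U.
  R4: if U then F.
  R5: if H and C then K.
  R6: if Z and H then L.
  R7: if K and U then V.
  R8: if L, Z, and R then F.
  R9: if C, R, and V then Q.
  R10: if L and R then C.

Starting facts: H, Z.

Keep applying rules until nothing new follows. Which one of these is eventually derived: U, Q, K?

K

From Z and H, R6 gives L.
From H and Z, R2 gives R.
L and R hold, so C follows (R10).
From H and C, R5 gives K.
Q would need C, R, and V (R9), but V is never established. U would need Q and Z (R3), but Q is never established.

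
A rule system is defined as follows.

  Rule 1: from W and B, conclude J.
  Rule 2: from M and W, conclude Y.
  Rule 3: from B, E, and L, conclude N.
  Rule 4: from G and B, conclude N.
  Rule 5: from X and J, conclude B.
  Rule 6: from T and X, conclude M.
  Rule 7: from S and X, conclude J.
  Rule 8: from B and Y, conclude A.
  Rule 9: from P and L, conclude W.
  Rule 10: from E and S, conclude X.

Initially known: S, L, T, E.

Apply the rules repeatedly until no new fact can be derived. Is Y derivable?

Y would need M and W (Rule 2), but W is never established.

No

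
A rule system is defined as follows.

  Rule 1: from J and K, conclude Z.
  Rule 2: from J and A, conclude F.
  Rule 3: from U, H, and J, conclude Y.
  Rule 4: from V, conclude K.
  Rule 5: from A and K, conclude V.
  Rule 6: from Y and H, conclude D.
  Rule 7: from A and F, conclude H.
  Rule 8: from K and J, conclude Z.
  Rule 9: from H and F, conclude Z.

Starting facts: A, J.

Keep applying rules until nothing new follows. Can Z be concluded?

Yes

J and A hold, so F follows (Rule 2).
A and F hold, so H follows (Rule 7).
From H and F, Rule 9 gives Z.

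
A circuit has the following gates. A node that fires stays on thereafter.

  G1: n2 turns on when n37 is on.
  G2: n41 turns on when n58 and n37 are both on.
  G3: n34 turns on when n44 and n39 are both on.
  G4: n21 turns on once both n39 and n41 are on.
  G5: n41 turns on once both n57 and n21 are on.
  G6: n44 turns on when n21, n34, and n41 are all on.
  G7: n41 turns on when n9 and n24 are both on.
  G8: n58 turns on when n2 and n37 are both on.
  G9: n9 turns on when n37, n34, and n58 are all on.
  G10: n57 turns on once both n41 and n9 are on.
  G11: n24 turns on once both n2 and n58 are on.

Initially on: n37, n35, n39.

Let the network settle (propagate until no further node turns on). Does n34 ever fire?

No

n34 would need n44 and n39 (G3), but n44 never turns on.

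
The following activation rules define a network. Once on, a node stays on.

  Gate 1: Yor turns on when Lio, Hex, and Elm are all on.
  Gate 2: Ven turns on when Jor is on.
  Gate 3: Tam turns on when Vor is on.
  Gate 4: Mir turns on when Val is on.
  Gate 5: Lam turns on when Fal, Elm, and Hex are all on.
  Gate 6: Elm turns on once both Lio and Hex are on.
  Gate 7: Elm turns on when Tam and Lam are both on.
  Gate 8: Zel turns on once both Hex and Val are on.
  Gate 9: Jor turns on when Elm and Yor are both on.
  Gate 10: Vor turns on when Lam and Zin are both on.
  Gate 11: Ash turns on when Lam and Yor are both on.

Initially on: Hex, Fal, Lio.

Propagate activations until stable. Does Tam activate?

No

Tam would need Vor (Gate 3), but Vor never turns on.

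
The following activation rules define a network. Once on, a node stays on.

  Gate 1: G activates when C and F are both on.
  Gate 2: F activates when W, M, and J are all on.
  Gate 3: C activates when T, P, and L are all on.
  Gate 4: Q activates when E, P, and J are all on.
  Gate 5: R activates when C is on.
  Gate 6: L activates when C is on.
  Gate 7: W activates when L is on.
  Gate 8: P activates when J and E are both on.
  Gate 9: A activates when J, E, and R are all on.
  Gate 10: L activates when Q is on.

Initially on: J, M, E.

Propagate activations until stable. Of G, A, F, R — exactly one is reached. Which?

F

Gate 8: J and E on → P on.
E, P, and J are on, so Q activates (Gate 4).
Q is on, so L activates (Gate 10).
Gate 7: L on → W on.
Gate 2: W, M, and J on → F on.
A would need J, E, and R (Gate 9), but R never turns on. R would need C (Gate 5), but C never turns on. G would need C and F (Gate 1), but C never turns on.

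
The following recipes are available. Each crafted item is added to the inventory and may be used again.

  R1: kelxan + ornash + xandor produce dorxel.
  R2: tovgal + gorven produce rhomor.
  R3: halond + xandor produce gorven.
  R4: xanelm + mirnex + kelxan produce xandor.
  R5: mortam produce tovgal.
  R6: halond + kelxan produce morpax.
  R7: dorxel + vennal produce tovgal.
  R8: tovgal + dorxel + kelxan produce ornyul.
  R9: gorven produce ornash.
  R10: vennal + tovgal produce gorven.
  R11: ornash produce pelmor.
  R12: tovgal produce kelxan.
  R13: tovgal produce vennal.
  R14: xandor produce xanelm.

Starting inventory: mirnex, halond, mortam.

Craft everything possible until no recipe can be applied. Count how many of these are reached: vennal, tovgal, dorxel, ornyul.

2

mortam → tovgal (R5).
Using R13, tovgal makes vennal.
vennal: reached.
tovgal: reached.
dorxel would need kelxan, ornash, and xandor (R1), but xandor is never obtained.
ornyul would need tovgal, dorxel, and kelxan (R8), but dorxel is never obtained.
Reached: vennal and tovgal — 2 of the 4.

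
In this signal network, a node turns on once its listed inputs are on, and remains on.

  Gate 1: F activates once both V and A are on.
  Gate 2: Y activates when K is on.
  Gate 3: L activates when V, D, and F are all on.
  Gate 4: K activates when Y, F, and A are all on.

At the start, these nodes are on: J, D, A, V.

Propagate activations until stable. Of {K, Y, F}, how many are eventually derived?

1

Gate 1: V and A on → F on.
K would need Y, F, and A (Gate 4), but Y never turns on.
Y would need K (Gate 2), but K never turns on.
F: reached.
Reached: F — 1 of the 3.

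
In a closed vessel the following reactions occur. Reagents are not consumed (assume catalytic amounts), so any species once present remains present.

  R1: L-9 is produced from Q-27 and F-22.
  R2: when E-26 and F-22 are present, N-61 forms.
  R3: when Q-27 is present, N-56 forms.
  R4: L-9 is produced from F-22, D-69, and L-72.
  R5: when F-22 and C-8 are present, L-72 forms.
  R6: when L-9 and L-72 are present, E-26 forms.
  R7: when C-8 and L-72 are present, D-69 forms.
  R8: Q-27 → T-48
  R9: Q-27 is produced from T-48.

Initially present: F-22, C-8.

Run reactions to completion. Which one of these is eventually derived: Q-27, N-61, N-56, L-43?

N-61

F-22 and C-8 present → L-72 forms (R5).
C-8 and L-72 present → D-69 forms (R7).
F-22, D-69, and L-72 present → L-9 forms (R4).
L-9 and L-72 present → E-26 forms (R6).
E-26 and F-22 present → N-61 forms (R2).
No rule produces L-43, and it is not given. Q-27 would need T-48 (R9), but T-48 never forms. N-56 would need Q-27 (R3), but Q-27 never forms.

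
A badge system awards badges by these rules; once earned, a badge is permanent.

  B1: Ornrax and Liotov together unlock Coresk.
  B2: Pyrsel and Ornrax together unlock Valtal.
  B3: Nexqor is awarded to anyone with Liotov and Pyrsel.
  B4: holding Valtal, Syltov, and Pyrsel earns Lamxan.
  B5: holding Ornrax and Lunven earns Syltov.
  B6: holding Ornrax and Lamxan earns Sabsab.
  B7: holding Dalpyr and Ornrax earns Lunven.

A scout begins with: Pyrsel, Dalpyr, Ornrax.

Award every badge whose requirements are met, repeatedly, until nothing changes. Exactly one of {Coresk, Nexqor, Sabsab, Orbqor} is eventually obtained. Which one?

With Pyrsel and Ornrax, Valtal is earned (B2).
With Dalpyr and Ornrax, Lunven is earned (B7).
With Ornrax and Lunven, Syltov is earned (B5).
With Valtal, Syltov, and Pyrsel, Lamxan is earned (B4).
With Ornrax and Lamxan, Sabsab is earned (B6).
No rule produces Orbqor, and it is not given. Coresk would need Ornrax and Liotov (B1), but Liotov is never earned. Nexqor would need Liotov and Pyrsel (B3), but Liotov is never earned.

Sabsab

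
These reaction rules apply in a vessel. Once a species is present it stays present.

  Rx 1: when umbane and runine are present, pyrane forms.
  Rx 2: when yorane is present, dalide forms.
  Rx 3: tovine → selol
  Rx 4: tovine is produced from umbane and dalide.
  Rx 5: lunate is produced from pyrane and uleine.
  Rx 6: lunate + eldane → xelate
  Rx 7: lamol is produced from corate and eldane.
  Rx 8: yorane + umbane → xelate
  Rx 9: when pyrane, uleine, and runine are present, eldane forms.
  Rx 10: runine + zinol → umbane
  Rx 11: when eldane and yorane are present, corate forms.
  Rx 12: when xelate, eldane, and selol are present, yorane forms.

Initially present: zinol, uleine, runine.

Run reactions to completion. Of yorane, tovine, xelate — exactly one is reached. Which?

runine and zinol present → umbane forms (Rx 10).
umbane and runine present → pyrane forms (Rx 1).
pyrane, uleine, and runine present → eldane forms (Rx 9).
pyrane and uleine present → lunate forms (Rx 5).
lunate and eldane present → xelate forms (Rx 6).
yorane would need xelate, eldane, and selol (Rx 12), but selol never forms. tovine would need umbane and dalide (Rx 4), but dalide never forms.

xelate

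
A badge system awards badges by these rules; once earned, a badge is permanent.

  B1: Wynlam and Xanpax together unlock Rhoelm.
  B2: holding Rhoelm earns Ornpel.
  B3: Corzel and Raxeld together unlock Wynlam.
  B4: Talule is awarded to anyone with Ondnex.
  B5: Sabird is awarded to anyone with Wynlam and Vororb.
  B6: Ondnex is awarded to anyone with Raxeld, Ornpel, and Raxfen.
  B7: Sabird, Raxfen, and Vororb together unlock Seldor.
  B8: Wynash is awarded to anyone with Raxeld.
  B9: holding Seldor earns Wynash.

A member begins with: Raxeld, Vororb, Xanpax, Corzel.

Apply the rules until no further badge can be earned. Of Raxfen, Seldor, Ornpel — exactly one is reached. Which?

With Corzel and Raxeld, Wynlam is earned (B3).
With Wynlam and Xanpax, Rhoelm is earned (B1).
With Rhoelm, Ornpel is earned (B2).
Seldor would need Sabird, Raxfen, and Vororb (B7), but Raxfen is never earned. No rule produces Raxfen, and it is not given.

Ornpel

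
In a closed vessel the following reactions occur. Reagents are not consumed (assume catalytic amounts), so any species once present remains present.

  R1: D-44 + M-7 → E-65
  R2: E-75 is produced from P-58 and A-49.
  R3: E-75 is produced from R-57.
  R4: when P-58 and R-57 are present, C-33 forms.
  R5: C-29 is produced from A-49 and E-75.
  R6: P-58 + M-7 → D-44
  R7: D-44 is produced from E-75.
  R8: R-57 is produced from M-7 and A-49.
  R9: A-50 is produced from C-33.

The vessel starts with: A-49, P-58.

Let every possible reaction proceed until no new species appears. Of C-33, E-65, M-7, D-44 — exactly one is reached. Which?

P-58 and A-49 present → E-75 forms (R2).
E-75 present → D-44 forms (R7).
No rule produces M-7, and it is not given. E-65 would need D-44 and M-7 (R1), but M-7 never forms. C-33 would need P-58 and R-57 (R4), but R-57 never forms.

D-44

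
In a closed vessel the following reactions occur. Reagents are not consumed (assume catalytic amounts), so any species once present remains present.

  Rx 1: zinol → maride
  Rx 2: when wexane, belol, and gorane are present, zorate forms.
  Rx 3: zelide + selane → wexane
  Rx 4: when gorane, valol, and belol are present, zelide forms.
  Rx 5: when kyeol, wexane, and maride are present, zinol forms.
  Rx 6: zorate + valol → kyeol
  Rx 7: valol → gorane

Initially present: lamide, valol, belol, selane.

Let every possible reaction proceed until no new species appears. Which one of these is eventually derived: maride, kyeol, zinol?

kyeol

valol present → gorane forms (Rx 7).
gorane, valol, and belol present → zelide forms (Rx 4).
zelide and selane present → wexane forms (Rx 3).
wexane, belol, and gorane present → zorate forms (Rx 2).
zorate and valol present → kyeol forms (Rx 6).
zinol would need kyeol, wexane, and maride (Rx 5), but maride never forms. maride would need zinol (Rx 1), but zinol never forms.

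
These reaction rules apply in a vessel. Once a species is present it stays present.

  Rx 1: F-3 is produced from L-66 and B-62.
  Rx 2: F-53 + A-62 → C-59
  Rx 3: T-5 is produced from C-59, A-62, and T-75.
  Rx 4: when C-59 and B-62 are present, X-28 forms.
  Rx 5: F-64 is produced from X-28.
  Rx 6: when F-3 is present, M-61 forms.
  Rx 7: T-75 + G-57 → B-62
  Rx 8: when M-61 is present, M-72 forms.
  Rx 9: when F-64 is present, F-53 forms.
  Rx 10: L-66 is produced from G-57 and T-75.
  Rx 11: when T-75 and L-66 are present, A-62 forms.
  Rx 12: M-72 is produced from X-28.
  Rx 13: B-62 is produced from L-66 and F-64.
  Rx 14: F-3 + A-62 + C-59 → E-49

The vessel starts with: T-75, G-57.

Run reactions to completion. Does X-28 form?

No

X-28 would need C-59 and B-62 (Rx 4), but C-59 never forms.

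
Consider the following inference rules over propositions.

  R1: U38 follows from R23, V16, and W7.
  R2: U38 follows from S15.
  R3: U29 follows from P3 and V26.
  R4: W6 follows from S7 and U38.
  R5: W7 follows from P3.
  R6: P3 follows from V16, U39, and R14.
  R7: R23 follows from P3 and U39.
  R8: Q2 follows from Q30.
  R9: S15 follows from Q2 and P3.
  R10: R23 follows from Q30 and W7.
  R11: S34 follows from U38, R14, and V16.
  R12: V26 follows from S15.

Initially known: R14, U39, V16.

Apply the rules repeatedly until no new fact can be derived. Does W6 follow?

W6 would need S7 and U38 (R4), but S7 is never established.

No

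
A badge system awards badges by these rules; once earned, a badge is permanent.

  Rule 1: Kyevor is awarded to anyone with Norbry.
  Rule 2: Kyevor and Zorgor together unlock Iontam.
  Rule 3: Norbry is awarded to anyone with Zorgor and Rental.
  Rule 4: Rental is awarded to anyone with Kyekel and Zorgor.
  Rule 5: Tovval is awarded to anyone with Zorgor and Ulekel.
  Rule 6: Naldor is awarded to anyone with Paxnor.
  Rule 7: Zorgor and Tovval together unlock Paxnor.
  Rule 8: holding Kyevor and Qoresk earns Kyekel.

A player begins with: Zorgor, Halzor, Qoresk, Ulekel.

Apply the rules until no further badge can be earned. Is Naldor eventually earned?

Yes

With Zorgor and Ulekel, Tovval is earned (Rule 5).
With Zorgor and Tovval, Paxnor is earned (Rule 7).
With Paxnor, Naldor is earned (Rule 6).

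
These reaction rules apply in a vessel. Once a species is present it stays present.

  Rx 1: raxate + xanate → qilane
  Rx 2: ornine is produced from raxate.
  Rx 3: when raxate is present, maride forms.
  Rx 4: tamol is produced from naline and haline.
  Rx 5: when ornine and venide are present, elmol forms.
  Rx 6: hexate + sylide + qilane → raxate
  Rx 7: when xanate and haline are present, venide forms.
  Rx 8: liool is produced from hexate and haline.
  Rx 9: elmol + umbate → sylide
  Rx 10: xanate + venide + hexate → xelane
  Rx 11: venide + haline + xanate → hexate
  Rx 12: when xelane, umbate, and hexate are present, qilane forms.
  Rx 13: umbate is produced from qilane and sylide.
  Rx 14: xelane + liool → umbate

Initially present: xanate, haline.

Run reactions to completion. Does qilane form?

xanate and haline present → venide forms (Rx 7).
venide, haline, and xanate present → hexate forms (Rx 11).
hexate and haline present → liool forms (Rx 8).
xanate, venide, and hexate present → xelane forms (Rx 10).
xelane and liool present → umbate forms (Rx 14).
xelane, umbate, and hexate present → qilane forms (Rx 12).

Yes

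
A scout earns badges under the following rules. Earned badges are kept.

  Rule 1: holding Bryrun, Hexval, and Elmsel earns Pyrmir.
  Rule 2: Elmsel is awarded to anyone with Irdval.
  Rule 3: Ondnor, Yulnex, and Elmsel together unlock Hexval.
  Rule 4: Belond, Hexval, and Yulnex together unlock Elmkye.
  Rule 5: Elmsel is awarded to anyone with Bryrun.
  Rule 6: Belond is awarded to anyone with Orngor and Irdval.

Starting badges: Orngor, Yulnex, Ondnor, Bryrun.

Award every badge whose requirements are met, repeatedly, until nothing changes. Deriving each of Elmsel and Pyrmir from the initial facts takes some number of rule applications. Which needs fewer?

Elmsel: With Bryrun, Elmsel is earned (Rule 5). [1 rule application]
Pyrmir: With Bryrun, Elmsel is earned (Rule 5). With Ondnor, Yulnex, and Elmsel, Hexval is earned (Rule 3). With Bryrun, Hexval, and Elmsel, Pyrmir is earned (Rule 1). [3 rule applications]
Elmsel needs fewer.

Elmsel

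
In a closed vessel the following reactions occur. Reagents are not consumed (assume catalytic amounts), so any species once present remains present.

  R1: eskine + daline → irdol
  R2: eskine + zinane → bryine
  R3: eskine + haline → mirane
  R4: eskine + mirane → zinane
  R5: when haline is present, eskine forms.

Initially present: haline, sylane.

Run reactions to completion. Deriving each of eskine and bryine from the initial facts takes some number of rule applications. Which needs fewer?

eskine

eskine: haline present → eskine forms (R5). [1 rule application]
bryine: haline present → eskine forms (R5). eskine and haline present → mirane forms (R3). eskine and mirane present → zinane forms (R4). eskine and zinane present → bryine forms (R2). [4 rule applications]
eskine needs fewer.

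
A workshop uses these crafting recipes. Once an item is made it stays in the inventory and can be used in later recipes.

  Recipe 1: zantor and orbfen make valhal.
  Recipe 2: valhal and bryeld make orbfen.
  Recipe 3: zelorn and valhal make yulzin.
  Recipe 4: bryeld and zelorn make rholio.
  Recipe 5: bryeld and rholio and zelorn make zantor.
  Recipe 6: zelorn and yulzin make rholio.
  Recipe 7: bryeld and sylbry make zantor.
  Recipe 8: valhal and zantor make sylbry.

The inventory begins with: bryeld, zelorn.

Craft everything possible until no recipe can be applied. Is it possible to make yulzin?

yulzin would need zelorn and valhal (Recipe 3), but valhal is never obtained.

No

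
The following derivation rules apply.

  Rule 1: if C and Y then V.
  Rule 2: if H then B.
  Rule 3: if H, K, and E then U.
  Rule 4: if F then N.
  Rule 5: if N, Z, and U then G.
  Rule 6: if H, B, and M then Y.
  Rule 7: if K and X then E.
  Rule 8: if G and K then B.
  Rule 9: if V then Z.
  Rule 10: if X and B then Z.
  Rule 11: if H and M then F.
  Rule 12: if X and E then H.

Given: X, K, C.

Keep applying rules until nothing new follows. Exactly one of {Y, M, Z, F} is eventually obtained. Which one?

From K and X, Rule 7 gives E.
X and E hold, so H follows (Rule 12).
H holds, so B follows (Rule 2).
X and B hold, so Z follows (Rule 10).
No rule produces M, and it is not given. F would need H and M (Rule 11), but M is never established. Y would need H, B, and M (Rule 6), but M is never established.

Z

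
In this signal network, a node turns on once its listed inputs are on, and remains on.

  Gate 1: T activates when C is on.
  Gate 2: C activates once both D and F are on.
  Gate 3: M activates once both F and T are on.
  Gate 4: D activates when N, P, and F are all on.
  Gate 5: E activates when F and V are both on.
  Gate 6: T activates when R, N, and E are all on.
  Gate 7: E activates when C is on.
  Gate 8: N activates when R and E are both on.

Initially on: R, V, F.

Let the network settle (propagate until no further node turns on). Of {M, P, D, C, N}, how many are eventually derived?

Gate 5: F and V on → E on.
Gate 8: R and E on → N on.
Gate 6: R, N, and E on → T on.
Gate 3: F and T on → M on.
M: reached.
No rule produces P, and it is not given.
D would need N, P, and F (Gate 4), but P never turns on.
C would need D and F (Gate 2), but D never turns on.
N: reached.
Reached: M and N — 2 of the 5.

2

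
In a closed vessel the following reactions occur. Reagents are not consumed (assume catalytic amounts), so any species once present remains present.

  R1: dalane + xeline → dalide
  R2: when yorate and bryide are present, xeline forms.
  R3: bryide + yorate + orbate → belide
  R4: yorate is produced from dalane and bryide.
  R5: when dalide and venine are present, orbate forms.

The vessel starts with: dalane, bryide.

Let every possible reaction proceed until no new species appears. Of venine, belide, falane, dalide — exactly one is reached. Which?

dalide

dalane and bryide present → yorate forms (R4).
yorate and bryide present → xeline forms (R2).
dalane and xeline present → dalide forms (R1).
No rule produces falane, and it is not given. No rule produces venine, and it is not given. belide would need bryide, yorate, and orbate (R3), but orbate never forms.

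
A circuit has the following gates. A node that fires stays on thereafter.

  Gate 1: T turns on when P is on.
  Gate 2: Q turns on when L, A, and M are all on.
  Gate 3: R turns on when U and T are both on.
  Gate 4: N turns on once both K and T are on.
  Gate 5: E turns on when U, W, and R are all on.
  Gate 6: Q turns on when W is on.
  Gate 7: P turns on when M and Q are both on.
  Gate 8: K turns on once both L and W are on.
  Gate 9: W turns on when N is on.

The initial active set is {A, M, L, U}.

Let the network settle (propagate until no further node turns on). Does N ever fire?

No

N would need K and T (Gate 4), but K never turns on.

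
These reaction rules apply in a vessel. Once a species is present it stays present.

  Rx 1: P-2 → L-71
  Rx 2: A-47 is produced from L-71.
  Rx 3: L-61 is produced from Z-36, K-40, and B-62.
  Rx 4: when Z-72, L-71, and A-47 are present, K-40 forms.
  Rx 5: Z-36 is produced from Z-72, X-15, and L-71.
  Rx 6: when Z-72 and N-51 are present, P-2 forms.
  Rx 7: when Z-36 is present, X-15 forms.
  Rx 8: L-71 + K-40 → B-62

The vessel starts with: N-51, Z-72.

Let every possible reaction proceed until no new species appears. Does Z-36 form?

No

Z-36 would need Z-72, X-15, and L-71 (Rx 5), but X-15 never forms.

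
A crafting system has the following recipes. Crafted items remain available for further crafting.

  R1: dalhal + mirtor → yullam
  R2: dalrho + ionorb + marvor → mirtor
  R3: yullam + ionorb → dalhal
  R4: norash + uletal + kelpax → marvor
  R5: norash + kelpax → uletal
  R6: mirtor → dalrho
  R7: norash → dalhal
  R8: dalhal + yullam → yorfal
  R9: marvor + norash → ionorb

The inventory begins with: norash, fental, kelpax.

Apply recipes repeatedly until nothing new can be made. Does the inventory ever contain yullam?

yullam would need dalhal and mirtor (R1), but mirtor is never obtained.

No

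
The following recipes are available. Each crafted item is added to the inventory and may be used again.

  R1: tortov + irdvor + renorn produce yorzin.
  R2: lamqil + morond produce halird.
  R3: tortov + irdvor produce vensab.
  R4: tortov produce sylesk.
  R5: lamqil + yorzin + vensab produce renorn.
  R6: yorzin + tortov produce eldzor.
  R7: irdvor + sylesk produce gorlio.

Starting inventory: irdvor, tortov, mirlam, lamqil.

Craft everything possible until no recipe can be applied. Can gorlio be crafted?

Yes

Using R4, tortov makes sylesk.
Using R7, irdvor and sylesk make gorlio.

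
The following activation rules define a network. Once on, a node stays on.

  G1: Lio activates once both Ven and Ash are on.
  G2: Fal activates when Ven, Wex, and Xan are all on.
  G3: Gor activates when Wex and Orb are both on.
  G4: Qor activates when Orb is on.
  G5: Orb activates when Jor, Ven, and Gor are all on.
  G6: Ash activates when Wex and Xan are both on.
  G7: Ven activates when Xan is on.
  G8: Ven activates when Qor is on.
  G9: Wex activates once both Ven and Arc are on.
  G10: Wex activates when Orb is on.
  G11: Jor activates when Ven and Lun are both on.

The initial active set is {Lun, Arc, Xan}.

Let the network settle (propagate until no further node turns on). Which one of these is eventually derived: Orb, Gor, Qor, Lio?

Lio

G7: Xan on → Ven on.
Ven and Arc are on, so Wex activates (G9).
Wex and Xan are on, so Ash activates (G6).
G1: Ven and Ash on → Lio on.
Orb would need Jor, Ven, and Gor (G5), but Gor never turns on. Qor would need Orb (G4), but Orb never turns on. Gor would need Wex and Orb (G3), but Orb never turns on.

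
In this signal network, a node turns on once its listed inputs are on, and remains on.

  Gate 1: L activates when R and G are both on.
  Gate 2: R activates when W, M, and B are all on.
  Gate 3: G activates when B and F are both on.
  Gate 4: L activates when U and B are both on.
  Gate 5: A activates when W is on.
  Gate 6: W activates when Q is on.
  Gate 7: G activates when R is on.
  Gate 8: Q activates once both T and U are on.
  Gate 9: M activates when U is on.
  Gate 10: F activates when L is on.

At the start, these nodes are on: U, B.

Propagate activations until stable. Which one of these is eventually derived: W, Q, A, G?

Gate 4: U and B on → L on.
Gate 10: L on → F on.
Gate 3: B and F on → G on.
Q would need T and U (Gate 8), but T never turns on. W would need Q (Gate 6), but Q never turns on. A would need W (Gate 5), but W never turns on.

G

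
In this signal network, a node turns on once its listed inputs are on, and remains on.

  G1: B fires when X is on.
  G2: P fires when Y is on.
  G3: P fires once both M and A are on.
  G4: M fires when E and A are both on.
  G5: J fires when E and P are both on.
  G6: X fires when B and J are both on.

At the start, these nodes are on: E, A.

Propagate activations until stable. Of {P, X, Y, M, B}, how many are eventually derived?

E and A are on, so M fires (G4).
G3: M and A on → P on.
P: reached.
X would need B and J (G6), but B never turns on.
No rule produces Y, and it is not given.
M: reached.
B would need X (G1), but X never turns on.
Reached: P and M — 2 of the 5.

2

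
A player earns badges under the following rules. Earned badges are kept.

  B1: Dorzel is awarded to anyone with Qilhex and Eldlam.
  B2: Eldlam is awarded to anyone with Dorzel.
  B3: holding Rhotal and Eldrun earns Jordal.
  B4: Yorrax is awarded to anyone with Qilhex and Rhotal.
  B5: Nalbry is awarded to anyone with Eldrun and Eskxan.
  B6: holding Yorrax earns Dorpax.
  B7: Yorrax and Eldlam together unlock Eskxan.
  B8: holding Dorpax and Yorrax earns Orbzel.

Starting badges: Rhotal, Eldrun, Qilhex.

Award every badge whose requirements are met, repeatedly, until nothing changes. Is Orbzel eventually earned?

With Qilhex and Rhotal, Yorrax is earned (B4).
With Yorrax, Dorpax is earned (B6).
With Dorpax and Yorrax, Orbzel is earned (B8).

Yes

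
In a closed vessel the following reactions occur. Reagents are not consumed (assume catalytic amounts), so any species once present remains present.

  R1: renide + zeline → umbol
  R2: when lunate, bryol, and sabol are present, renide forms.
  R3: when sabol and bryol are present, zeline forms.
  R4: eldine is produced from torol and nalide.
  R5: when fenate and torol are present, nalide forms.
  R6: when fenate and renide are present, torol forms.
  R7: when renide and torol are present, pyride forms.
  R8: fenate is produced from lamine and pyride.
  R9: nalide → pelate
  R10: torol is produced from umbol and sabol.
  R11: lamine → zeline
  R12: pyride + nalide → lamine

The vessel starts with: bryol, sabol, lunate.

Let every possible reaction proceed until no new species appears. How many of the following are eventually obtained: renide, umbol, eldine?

lunate, bryol, and sabol present → renide forms (R2).
sabol and bryol present → zeline forms (R3).
renide and zeline present → umbol forms (R1).
renide: reached.
umbol: reached.
eldine would need torol and nalide (R4), but nalide never forms.
Reached: renide and umbol — 2 of the 3.

2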